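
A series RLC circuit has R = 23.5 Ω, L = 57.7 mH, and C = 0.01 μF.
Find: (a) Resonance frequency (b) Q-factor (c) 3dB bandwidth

Step 1 — Resonance condition Im(Z)=0 gives ω₀ = 1/√(LC).
Step 2 — ω₀ = 1/√(0.0577·1e-08) = 4.163e+04 rad/s.
Step 3 — f₀ = ω₀/(2π) = 6626 Hz.
Step 4 — Series Q: Q = ω₀L/R = 4.163e+04·0.0577/23.5 = 102.2.
Step 5 — 3dB bandwidth: Δω = ω₀/Q = 407.3 rad/s; BW = Δω/(2π) = 64.82 Hz.

(a) f₀ = 6626 Hz  (b) Q = 102.2  (c) BW = 64.82 Hz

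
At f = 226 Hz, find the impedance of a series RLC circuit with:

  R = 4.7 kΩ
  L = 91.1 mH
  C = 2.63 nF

Step 1 — Angular frequency: ω = 2π·f = 2π·226 = 1420 rad/s.
Step 2 — Component impedances:
  R: Z = R = 4700 Ω
  L: Z = jωL = j·1420·0.0911 = 0 + j129.4 Ω
  C: Z = 1/(jωC) = -j/(ω·C) = 0 - j2.678e+05 Ω
Step 3 — Series combination: Z_total = R + L + C = 4700 - j2.676e+05 Ω = 2.677e+05∠-89.0° Ω.

Z = 4700 - j2.676e+05 Ω = 2.677e+05∠-89.0° Ω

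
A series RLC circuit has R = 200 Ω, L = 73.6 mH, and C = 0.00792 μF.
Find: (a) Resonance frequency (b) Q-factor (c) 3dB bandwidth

Step 1 — Resonance: ω₀ = 1/√(LC) = 1/√(0.0736·7.92e-09) = 4.142e+04 rad/s.
Step 2 — f₀ = ω₀/(2π) = 6592 Hz.
Step 3 — Series Q: Q = ω₀L/R = 4.142e+04·0.0736/200 = 15.24.
Step 4 — Bandwidth: Δω = ω₀/Q = 2717 rad/s; BW = Δω/(2π) = 432.5 Hz.

(a) f₀ = 6592 Hz  (b) Q = 15.24  (c) BW = 432.5 Hz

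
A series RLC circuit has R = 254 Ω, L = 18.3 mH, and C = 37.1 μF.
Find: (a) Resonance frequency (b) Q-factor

Step 1 — Resonance condition Im(Z)=0 gives ω₀ = 1/√(LC).
Step 2 — ω₀ = 1/√(0.0183·3.71e-05) = 1214 rad/s.
Step 3 — f₀ = ω₀/(2π) = 193.2 Hz.
Step 4 — Series Q: Q = ω₀L/R = 1214·0.0183/254 = 0.08744.

(a) f₀ = 193.2 Hz  (b) Q = 0.08744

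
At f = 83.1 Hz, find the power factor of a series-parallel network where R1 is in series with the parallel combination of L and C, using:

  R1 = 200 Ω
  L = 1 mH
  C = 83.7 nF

Step 1 — Angular frequency: ω = 2π·f = 2π·83.1 = 522.1 rad/s.
Step 2 — Component impedances:
  R1: Z = R = 200 Ω
  L: Z = jωL = j·522.1·0.001 = 0 + j0.5221 Ω
  C: Z = 1/(jωC) = -j/(ω·C) = 0 - j2.288e+04 Ω
Step 3 — Parallel branch: L || C = 1/(1/L + 1/C) = 0 + j0.5221 Ω.
Step 4 — Series with R1: Z_total = R1 + (L || C) = 200 + j0.5221 Ω = 200∠0.1° Ω.
Step 5 — Power factor: PF = cos(φ) = Re(Z)/|Z| = 200/200 = 1.
Step 6 — Type: Im(Z) = 0.5221 ⇒ lagging (phase φ = 0.1°).

PF = 1 (lagging, φ = 0.1°)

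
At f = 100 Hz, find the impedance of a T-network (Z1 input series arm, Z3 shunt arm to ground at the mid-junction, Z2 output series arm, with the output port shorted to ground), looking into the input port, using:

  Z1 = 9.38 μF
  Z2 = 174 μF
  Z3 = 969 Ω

Step 1 — Angular frequency: ω = 2π·f = 2π·100 = 628.3 rad/s.
Step 2 — Component impedances:
  Z1: Z = 1/(jωC) = -j/(ω·C) = 0 - j169.7 Ω
  Z2: Z = 1/(jωC) = -j/(ω·C) = 0 - j9.147 Ω
  Z3: Z = R = 969 Ω
Step 3 — With the output port shorted to ground, the output series arm Z2 runs from the junction to ground; the shunt arm Z3 also runs from the junction to ground. They appear in parallel: Z3 || Z2 = 0.08633 - j9.146 Ω.
Step 4 — Series with input arm Z1: Z_in = Z1 + (Z3 || Z2) = 0.08633 - j178.8 Ω = 178.8∠-90.0° Ω.

Z = 0.08633 - j178.8 Ω = 178.8∠-90.0° Ω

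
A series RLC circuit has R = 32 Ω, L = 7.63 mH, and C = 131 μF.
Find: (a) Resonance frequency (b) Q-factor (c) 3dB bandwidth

Step 1 — Resonance: ω₀ = 1/√(LC) = 1/√(0.00763·0.000131) = 1000 rad/s.
Step 2 — f₀ = ω₀/(2π) = 159.2 Hz.
Step 3 — Series Q: Q = ω₀L/R = 1000·0.00763/32 = 0.2385.
Step 4 — Bandwidth: Δω = ω₀/Q = 4194 rad/s; BW = Δω/(2π) = 667.5 Hz.

(a) f₀ = 159.2 Hz  (b) Q = 0.2385  (c) BW = 667.5 Hz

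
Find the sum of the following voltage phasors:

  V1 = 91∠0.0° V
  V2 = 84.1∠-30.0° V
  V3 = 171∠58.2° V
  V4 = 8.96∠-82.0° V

Step 1 — Convert each phasor to rectangular form:
  V1 = 91·(cos(0.0°) + j·sin(0.0°)) = 91 V
  V2 = 84.1·(cos(-30.0°) + j·sin(-30.0°)) = 72.83 - j42.05 V
  V3 = 171·(cos(58.2°) + j·sin(58.2°)) = 90.11 + j145.3 V
  V4 = 8.96·(cos(-82.0°) + j·sin(-82.0°)) = 1.247 - j8.873 V
Step 2 — Sum components: V_total = 255.2 + j94.41 V.
Step 3 — Convert to polar: |V_total| = 272.1 V, ∠V_total = 20.3°.

V_total = 272.1∠20.3° V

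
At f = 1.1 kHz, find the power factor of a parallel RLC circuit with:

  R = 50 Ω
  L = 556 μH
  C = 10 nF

Step 1 — Angular frequency: ω = 2π·f = 2π·1100 = 6912 rad/s.
Step 2 — Component impedances:
  R: Z = R = 50 Ω
  L: Z = jωL = j·6912·0.000556 = 0 + j3.843 Ω
  C: Z = 1/(jωC) = -j/(ω·C) = 0 - j1.447e+04 Ω
Step 3 — Parallel combination: 1/Z_total = 1/R + 1/L + 1/C; Z_total = 0.2938 + j3.821 Ω = 3.833∠85.6° Ω.
Step 4 — Power factor: PF = cos(φ) = Re(Z)/|Z| = 0.2938/3.833 = 0.07665.
Step 5 — Type: Im(Z) = 3.821 ⇒ lagging (phase φ = 85.6°).

PF = 0.07665 (lagging, φ = 85.6°)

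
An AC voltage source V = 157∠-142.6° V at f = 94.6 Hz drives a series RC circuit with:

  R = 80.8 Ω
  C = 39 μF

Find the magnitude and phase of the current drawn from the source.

Step 1 — Angular frequency: ω = 2π·f = 2π·94.6 = 594.4 rad/s.
Step 2 — Component impedances:
  R: Z = R = 80.8 Ω
  C: Z = 1/(jωC) = -j/(ω·C) = 0 - j43.14 Ω
Step 3 — Series combination: Z_total = R + C = 80.8 - j43.14 Ω = 91.59∠-28.1° Ω.
Step 4 — Source phasor: V = 157∠-142.6° V = -124.7 - j95.36 V.
Step 5 — Ohm's law: I = V / Z_total = (-124.7 - j95.36) / (80.8 - j43.14) = -0.7109 - j1.56 A.
Step 6 — Convert to polar: |I| = 1.714 A, ∠I = -114.5°.

I = 1.714∠-114.5° A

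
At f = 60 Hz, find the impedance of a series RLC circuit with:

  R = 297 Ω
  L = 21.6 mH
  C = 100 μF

Step 1 — Angular frequency: ω = 2π·f = 2π·60 = 377 rad/s.
Step 2 — Component impedances:
  R: Z = R = 297 Ω
  L: Z = jωL = j·377·0.0216 = 0 + j8.143 Ω
  C: Z = 1/(jωC) = -j/(ω·C) = 0 - j26.53 Ω
Step 3 — Series combination: Z_total = R + L + C = 297 - j18.38 Ω = 297.6∠-3.5° Ω.

Z = 297 - j18.38 Ω = 297.6∠-3.5° Ω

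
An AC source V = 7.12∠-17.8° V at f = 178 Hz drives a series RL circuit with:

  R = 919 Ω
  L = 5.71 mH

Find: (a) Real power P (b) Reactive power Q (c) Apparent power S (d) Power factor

Step 1 — Angular frequency: ω = 2π·f = 2π·178 = 1118 rad/s.
Step 2 — Component impedances:
  R: Z = R = 919 Ω
  L: Z = jωL = j·1118·0.00571 = 0 + j6.386 Ω
Step 3 — Series combination: Z_total = R + L = 919 + j6.386 Ω = 919∠0.4° Ω.
Step 4 — Source phasor: V = 7.12∠-17.8° V = 6.779 - j2.177 V.
Step 5 — Current: I = V / Z = 0.00736 - j0.00242 A = 0.007747∠-18.2° A.
Step 6 — Complex power: S = V·I* = 0.05516 + j0.0003833 VA.
Step 7 — Real power: P = Re(S) = 0.05516 W.
Step 8 — Reactive power: Q = Im(S) = 0.0003833 VAR.
Step 9 — Apparent power: |S| = 0.05516 VA.
Step 10 — Power factor: PF = P/|S| = 1 (lagging).

(a) P = 0.05516 W  (b) Q = 0.0003833 VAR  (c) S = 0.05516 VA  (d) PF = 1 (lagging)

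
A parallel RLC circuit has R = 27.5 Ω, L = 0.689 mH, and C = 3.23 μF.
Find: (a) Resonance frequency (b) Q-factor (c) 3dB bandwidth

Step 1 — Resonance: ω₀ = 1/√(LC) = 1/√(0.000689·3.23e-06) = 2.12e+04 rad/s.
Step 2 — f₀ = ω₀/(2π) = 3374 Hz.
Step 3 — Parallel Q: Q = R/(ω₀L) = 27.5/(2.12e+04·0.000689) = 1.883.
Step 4 — Bandwidth: Δω = ω₀/Q = 1.126e+04 rad/s; BW = Δω/(2π) = 1792 Hz.

(a) f₀ = 3374 Hz  (b) Q = 1.883  (c) BW = 1792 Hz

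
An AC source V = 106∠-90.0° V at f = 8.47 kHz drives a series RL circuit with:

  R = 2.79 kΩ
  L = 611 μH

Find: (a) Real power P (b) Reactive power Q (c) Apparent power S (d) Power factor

Step 1 — Angular frequency: ω = 2π·f = 2π·8470 = 5.322e+04 rad/s.
Step 2 — Component impedances:
  R: Z = R = 2790 Ω
  L: Z = jωL = j·5.322e+04·0.000611 = 0 + j32.52 Ω
Step 3 — Series combination: Z_total = R + L = 2790 + j32.52 Ω = 2790∠0.7° Ω.
Step 4 — Source phasor: V = 106∠-90.0° V = 0 - j106 V.
Step 5 — Current: I = V / Z = -0.0004427 - j0.03799 A = 0.03799∠-90.7° A.
Step 6 — Complex power: S = V·I* = 4.027 + j0.04693 VA.
Step 7 — Real power: P = Re(S) = 4.027 W.
Step 8 — Reactive power: Q = Im(S) = 0.04693 VAR.
Step 9 — Apparent power: |S| = 4.027 VA.
Step 10 — Power factor: PF = P/|S| = 0.9999 (lagging).

(a) P = 4.027 W  (b) Q = 0.04693 VAR  (c) S = 4.027 VA  (d) PF = 0.9999 (lagging)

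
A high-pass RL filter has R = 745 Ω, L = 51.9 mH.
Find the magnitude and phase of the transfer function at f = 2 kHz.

Step 1 — Angular frequency: ω = 2π·2000 = 1.257e+04 rad/s.
Step 2 — Transfer function: H(jω) = jωL/(R + jωL).
Step 3 — Numerator jωL = j·652.2; denominator R + jωL = 745 + j652.2.
Step 4 — H = 0.4339 + j0.4956.
Step 5 — Magnitude: |H| = 0.6587 (-3.6 dB); phase: φ = 48.8°.

|H| = 0.6587 (-3.6 dB), φ = 48.8°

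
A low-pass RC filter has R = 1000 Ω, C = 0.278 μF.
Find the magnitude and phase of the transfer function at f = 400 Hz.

Step 1 — Angular frequency: ω = 2π·400 = 2513 rad/s.
Step 2 — Transfer function: H(jω) = 1/(1 + jωRC).
Step 3 — Denominator: 1 + jωRC = 1 + j·2513·1000·2.78e-07 = 1 + j0.6987.
Step 4 — H = 0.672 - j0.4695.
Step 5 — Magnitude: |H| = 0.8197 (-1.7 dB); phase: φ = -34.9°.

|H| = 0.8197 (-1.7 dB), φ = -34.9°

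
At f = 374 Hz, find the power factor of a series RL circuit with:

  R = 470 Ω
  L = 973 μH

Step 1 — Angular frequency: ω = 2π·f = 2π·374 = 2350 rad/s.
Step 2 — Component impedances:
  R: Z = R = 470 Ω
  L: Z = jωL = j·2350·0.000973 = 0 + j2.286 Ω
Step 3 — Series combination: Z_total = R + L = 470 + j2.286 Ω = 470∠0.3° Ω.
Step 4 — Power factor: PF = cos(φ) = Re(Z)/|Z| = 470/470 = 1.
Step 5 — Type: Im(Z) = 2.286 ⇒ lagging (phase φ = 0.3°).

PF = 1 (lagging, φ = 0.3°)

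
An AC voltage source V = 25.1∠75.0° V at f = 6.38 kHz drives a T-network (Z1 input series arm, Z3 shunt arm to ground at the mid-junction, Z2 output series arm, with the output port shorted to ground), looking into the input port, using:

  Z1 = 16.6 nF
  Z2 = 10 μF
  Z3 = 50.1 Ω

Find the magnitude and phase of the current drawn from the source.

Step 1 — Angular frequency: ω = 2π·f = 2π·6380 = 4.009e+04 rad/s.
Step 2 — Component impedances:
  Z1: Z = 1/(jωC) = -j/(ω·C) = 0 - j1503 Ω
  Z2: Z = 1/(jωC) = -j/(ω·C) = 0 - j2.495 Ω
  Z3: Z = R = 50.1 Ω
Step 3 — With the output port shorted to ground, the output series arm Z2 runs from the junction to ground; the shunt arm Z3 also runs from the junction to ground. They appear in parallel: Z3 || Z2 = 0.1239 - j2.488 Ω.
Step 4 — Series with input arm Z1: Z_in = Z1 + (Z3 || Z2) = 0.1239 - j1505 Ω = 1505∠-90.0° Ω.
Step 5 — Source phasor: V = 25.1∠75.0° V = 6.496 + j24.24 V.
Step 6 — Ohm's law: I = V / Z_total = (6.496 + j24.24) / (0.1239 - j1505) = -0.01611 + j0.004317 A.
Step 7 — Convert to polar: |I| = 0.01667 A, ∠I = 165.0°.

I = 0.01667∠165.0° A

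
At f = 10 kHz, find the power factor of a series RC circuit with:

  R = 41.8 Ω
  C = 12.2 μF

Step 1 — Angular frequency: ω = 2π·f = 2π·1e+04 = 6.283e+04 rad/s.
Step 2 — Component impedances:
  R: Z = R = 41.8 Ω
  C: Z = 1/(jωC) = -j/(ω·C) = 0 - j1.305 Ω
Step 3 — Series combination: Z_total = R + C = 41.8 - j1.305 Ω = 41.82∠-1.8° Ω.
Step 4 — Power factor: PF = cos(φ) = Re(Z)/|Z| = 41.8/41.82 = 0.9995.
Step 5 — Type: Im(Z) = -1.305 ⇒ leading (phase φ = -1.8°).

PF = 0.9995 (leading, φ = -1.8°)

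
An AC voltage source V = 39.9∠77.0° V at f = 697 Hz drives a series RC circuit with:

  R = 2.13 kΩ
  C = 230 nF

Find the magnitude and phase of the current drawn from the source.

Step 1 — Angular frequency: ω = 2π·f = 2π·697 = 4379 rad/s.
Step 2 — Component impedances:
  R: Z = R = 2130 Ω
  C: Z = 1/(jωC) = -j/(ω·C) = 0 - j992.8 Ω
Step 3 — Series combination: Z_total = R + C = 2130 - j992.8 Ω = 2350∠-25.0° Ω.
Step 4 — Source phasor: V = 39.9∠77.0° V = 8.976 + j38.88 V.
Step 5 — Ohm's law: I = V / Z_total = (8.976 + j38.88) / (2130 - j992.8) = -0.003527 + j0.01661 A.
Step 6 — Convert to polar: |I| = 0.01698 A, ∠I = 102.0°.

I = 0.01698∠102.0° A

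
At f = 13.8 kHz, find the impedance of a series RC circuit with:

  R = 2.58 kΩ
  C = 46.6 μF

Step 1 — Angular frequency: ω = 2π·f = 2π·1.38e+04 = 8.671e+04 rad/s.
Step 2 — Component impedances:
  R: Z = R = 2580 Ω
  C: Z = 1/(jωC) = -j/(ω·C) = 0 - j0.2475 Ω
Step 3 — Series combination: Z_total = R + C = 2580 - j0.2475 Ω = 2580∠-0.0° Ω.

Z = 2580 - j0.2475 Ω = 2580∠-0.0° Ω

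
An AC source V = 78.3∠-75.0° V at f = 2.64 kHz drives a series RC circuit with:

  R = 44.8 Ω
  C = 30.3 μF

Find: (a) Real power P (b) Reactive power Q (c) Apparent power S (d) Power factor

Step 1 — Angular frequency: ω = 2π·f = 2π·2640 = 1.659e+04 rad/s.
Step 2 — Component impedances:
  R: Z = R = 44.8 Ω
  C: Z = 1/(jωC) = -j/(ω·C) = 0 - j1.99 Ω
Step 3 — Series combination: Z_total = R + C = 44.8 - j1.99 Ω = 44.84∠-2.5° Ω.
Step 4 — Source phasor: V = 78.3∠-75.0° V = 20.27 - j75.63 V.
Step 5 — Current: I = V / Z = 0.5263 - j1.665 A = 1.746∠-72.5° A.
Step 6 — Complex power: S = V·I* = 136.6 - j6.066 VA.
Step 7 — Real power: P = Re(S) = 136.6 W.
Step 8 — Reactive power: Q = Im(S) = -6.066 VAR.
Step 9 — Apparent power: |S| = 136.7 VA.
Step 10 — Power factor: PF = P/|S| = 0.999 (leading).

(a) P = 136.6 W  (b) Q = -6.066 VAR  (c) S = 136.7 VA  (d) PF = 0.999 (leading)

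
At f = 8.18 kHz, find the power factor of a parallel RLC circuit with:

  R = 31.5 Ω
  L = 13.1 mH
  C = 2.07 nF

Step 1 — Angular frequency: ω = 2π·f = 2π·8180 = 5.14e+04 rad/s.
Step 2 — Component impedances:
  R: Z = R = 31.5 Ω
  L: Z = jωL = j·5.14e+04·0.0131 = 0 + j673.3 Ω
  C: Z = 1/(jωC) = -j/(ω·C) = 0 - j9399 Ω
Step 3 — Parallel combination: 1/Z_total = 1/R + 1/L + 1/C; Z_total = 31.44 + j1.366 Ω = 31.47∠2.5° Ω.
Step 4 — Power factor: PF = cos(φ) = Re(Z)/|Z| = 31.441/31.47 = 0.9991.
Step 5 — Type: Im(Z) = 1.366 ⇒ lagging (phase φ = 2.5°).

PF = 0.9991 (lagging, φ = 2.5°)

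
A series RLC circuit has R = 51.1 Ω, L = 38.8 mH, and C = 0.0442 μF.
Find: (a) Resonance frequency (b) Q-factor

Step 1 — Resonance condition Im(Z)=0 gives ω₀ = 1/√(LC).
Step 2 — ω₀ = 1/√(0.0388·4.42e-08) = 2.415e+04 rad/s.
Step 3 — f₀ = ω₀/(2π) = 3843 Hz.
Step 4 — Series Q: Q = ω₀L/R = 2.415e+04·0.0388/51.1 = 18.34.

(a) f₀ = 3843 Hz  (b) Q = 18.34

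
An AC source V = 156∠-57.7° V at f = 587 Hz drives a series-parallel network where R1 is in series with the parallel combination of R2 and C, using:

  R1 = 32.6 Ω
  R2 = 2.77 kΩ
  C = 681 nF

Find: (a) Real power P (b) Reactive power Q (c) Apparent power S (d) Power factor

Step 1 — Angular frequency: ω = 2π·f = 2π·587 = 3688 rad/s.
Step 2 — Component impedances:
  R1: Z = R = 32.6 Ω
  R2: Z = R = 2770 Ω
  C: Z = 1/(jωC) = -j/(ω·C) = 0 - j398.1 Ω
Step 3 — Parallel branch: R2 || C = 1/(1/R2 + 1/C) = 56.07 - j390.1 Ω.
Step 4 — Series with R1: Z_total = R1 + (R2 || C) = 88.67 - j390.1 Ω = 400∠-77.2° Ω.
Step 5 — Source phasor: V = 156∠-57.7° V = 83.36 - j131.9 V.
Step 6 — Current: I = V / Z = 0.3676 + j0.1301 A = 0.39∠19.5° A.
Step 7 — Complex power: S = V·I* = 13.48 - j59.32 VA.
Step 8 — Real power: P = Re(S) = 13.48 W.
Step 9 — Reactive power: Q = Im(S) = -59.32 VAR.
Step 10 — Apparent power: |S| = 60.84 VA.
Step 11 — Power factor: PF = P/|S| = 0.2217 (leading).

(a) P = 13.48 W  (b) Q = -59.32 VAR  (c) S = 60.84 VA  (d) PF = 0.2217 (leading)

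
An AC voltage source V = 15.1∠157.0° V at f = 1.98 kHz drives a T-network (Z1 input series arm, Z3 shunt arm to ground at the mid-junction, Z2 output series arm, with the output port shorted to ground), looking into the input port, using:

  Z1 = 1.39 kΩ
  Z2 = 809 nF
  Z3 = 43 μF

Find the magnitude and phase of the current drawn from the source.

Step 1 — Angular frequency: ω = 2π·f = 2π·1980 = 1.244e+04 rad/s.
Step 2 — Component impedances:
  Z1: Z = R = 1390 Ω
  Z2: Z = 1/(jωC) = -j/(ω·C) = 0 - j99.36 Ω
  Z3: Z = 1/(jωC) = -j/(ω·C) = 0 - j1.869 Ω
Step 3 — With the output port shorted to ground, the output series arm Z2 runs from the junction to ground; the shunt arm Z3 also runs from the junction to ground. They appear in parallel: Z3 || Z2 = 0 - j1.835 Ω.
Step 4 — Series with input arm Z1: Z_in = Z1 + (Z3 || Z2) = 1390 - j1.835 Ω = 1390∠-0.1° Ω.
Step 5 — Source phasor: V = 15.1∠157.0° V = -13.9 + j5.9 V.
Step 6 — Ohm's law: I = V / Z_total = (-13.9 + j5.9) / (1390 - j1.835) = -0.01001 + j0.004231 A.
Step 7 — Convert to polar: |I| = 0.01086 A, ∠I = 157.1°.

I = 0.01086∠157.1° A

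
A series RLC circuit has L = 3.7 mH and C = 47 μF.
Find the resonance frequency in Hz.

Step 1 — Resonance condition Im(Z)=0 gives ω₀ = 1/√(LC).
Step 2 — ω₀ = 1/√(0.0037·4.7e-05) = 2398 rad/s.
Step 3 — f₀ = ω₀/(2π) = 381.7 Hz.

f₀ = 381.7 Hz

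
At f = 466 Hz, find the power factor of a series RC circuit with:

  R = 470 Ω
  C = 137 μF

Step 1 — Angular frequency: ω = 2π·f = 2π·466 = 2928 rad/s.
Step 2 — Component impedances:
  R: Z = R = 470 Ω
  C: Z = 1/(jωC) = -j/(ω·C) = 0 - j2.493 Ω
Step 3 — Series combination: Z_total = R + C = 470 - j2.493 Ω = 470∠-0.3° Ω.
Step 4 — Power factor: PF = cos(φ) = Re(Z)/|Z| = 470/470 = 1.
Step 5 — Type: Im(Z) = -2.493 ⇒ leading (phase φ = -0.3°).

PF = 1 (leading, φ = -0.3°)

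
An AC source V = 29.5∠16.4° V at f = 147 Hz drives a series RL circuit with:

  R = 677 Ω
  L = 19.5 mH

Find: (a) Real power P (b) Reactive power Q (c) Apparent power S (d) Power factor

Step 1 — Angular frequency: ω = 2π·f = 2π·147 = 923.6 rad/s.
Step 2 — Component impedances:
  R: Z = R = 677 Ω
  L: Z = jωL = j·923.6·0.0195 = 0 + j18.01 Ω
Step 3 — Series combination: Z_total = R + L = 677 + j18.01 Ω = 677.2∠1.5° Ω.
Step 4 — Source phasor: V = 29.5∠16.4° V = 28.3 + j8.329 V.
Step 5 — Current: I = V / Z = 0.0421 + j0.01118 A = 0.04356∠14.9° A.
Step 6 — Complex power: S = V·I* = 1.285 + j0.03417 VA.
Step 7 — Real power: P = Re(S) = 1.285 W.
Step 8 — Reactive power: Q = Im(S) = 0.03417 VAR.
Step 9 — Apparent power: |S| = 1.285 VA.
Step 10 — Power factor: PF = P/|S| = 0.9996 (lagging).

(a) P = 1.285 W  (b) Q = 0.03417 VAR  (c) S = 1.285 VA  (d) PF = 0.9996 (lagging)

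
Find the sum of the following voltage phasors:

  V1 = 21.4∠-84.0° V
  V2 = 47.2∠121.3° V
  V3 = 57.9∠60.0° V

Step 1 — Convert each phasor to rectangular form:
  V1 = 21.4·(cos(-84.0°) + j·sin(-84.0°)) = 2.237 - j21.28 V
  V2 = 47.2·(cos(121.3°) + j·sin(121.3°)) = -24.52 + j40.33 V
  V3 = 57.9·(cos(60.0°) + j·sin(60.0°)) = 28.95 + j50.14 V
Step 2 — Sum components: V_total = 6.666 + j69.19 V.
Step 3 — Convert to polar: |V_total| = 69.51 V, ∠V_total = 84.5°.

V_total = 69.51∠84.5° V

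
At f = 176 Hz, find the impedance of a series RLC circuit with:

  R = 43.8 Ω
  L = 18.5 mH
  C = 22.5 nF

Step 1 — Angular frequency: ω = 2π·f = 2π·176 = 1106 rad/s.
Step 2 — Component impedances:
  R: Z = R = 43.8 Ω
  L: Z = jωL = j·1106·0.0185 = 0 + j20.46 Ω
  C: Z = 1/(jωC) = -j/(ω·C) = 0 - j4.019e+04 Ω
Step 3 — Series combination: Z_total = R + L + C = 43.8 - j4.017e+04 Ω = 4.017e+04∠-89.9° Ω.

Z = 43.8 - j4.017e+04 Ω = 4.017e+04∠-89.9° Ω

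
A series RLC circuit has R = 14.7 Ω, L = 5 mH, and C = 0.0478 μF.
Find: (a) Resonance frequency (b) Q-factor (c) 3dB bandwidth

Step 1 — Resonance condition Im(Z)=0 gives ω₀ = 1/√(LC).
Step 2 — ω₀ = 1/√(0.005·4.78e-08) = 6.468e+04 rad/s.
Step 3 — f₀ = ω₀/(2π) = 1.029e+04 Hz.
Step 4 — Series Q: Q = ω₀L/R = 6.468e+04·0.005/14.7 = 22.
Step 5 — 3dB bandwidth: Δω = ω₀/Q = 2940 rad/s; BW = Δω/(2π) = 467.9 Hz.

(a) f₀ = 1.029e+04 Hz  (b) Q = 22  (c) BW = 467.9 Hz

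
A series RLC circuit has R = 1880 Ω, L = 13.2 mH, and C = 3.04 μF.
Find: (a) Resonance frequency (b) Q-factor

Step 1 — Resonance condition Im(Z)=0 gives ω₀ = 1/√(LC).
Step 2 — ω₀ = 1/√(0.0132·3.04e-06) = 4992 rad/s.
Step 3 — f₀ = ω₀/(2π) = 794.5 Hz.
Step 4 — Series Q: Q = ω₀L/R = 4992·0.0132/1880 = 0.03505.

(a) f₀ = 794.5 Hz  (b) Q = 0.03505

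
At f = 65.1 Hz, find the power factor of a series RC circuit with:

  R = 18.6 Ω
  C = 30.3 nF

Step 1 — Angular frequency: ω = 2π·f = 2π·65.1 = 409 rad/s.
Step 2 — Component impedances:
  R: Z = R = 18.6 Ω
  C: Z = 1/(jωC) = -j/(ω·C) = 0 - j8.069e+04 Ω
Step 3 — Series combination: Z_total = R + C = 18.6 - j8.069e+04 Ω = 8.069e+04∠-90.0° Ω.
Step 4 — Power factor: PF = cos(φ) = Re(Z)/|Z| = 18.6/8.069e+04 = 0.0002305.
Step 5 — Type: Im(Z) = -8.069e+04 ⇒ leading (phase φ = -90.0°).

PF = 0.0002305 (leading, φ = -90.0°)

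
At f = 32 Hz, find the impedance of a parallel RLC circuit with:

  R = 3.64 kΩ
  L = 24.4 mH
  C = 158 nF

Step 1 — Angular frequency: ω = 2π·f = 2π·32 = 201.1 rad/s.
Step 2 — Component impedances:
  R: Z = R = 3640 Ω
  L: Z = jωL = j·201.1·0.0244 = 0 + j4.906 Ω
  C: Z = 1/(jωC) = -j/(ω·C) = 0 - j3.148e+04 Ω
Step 3 — Parallel combination: 1/Z_total = 1/R + 1/L + 1/C; Z_total = 0.006614 + j4.907 Ω = 4.907∠89.9° Ω.

Z = 0.006614 + j4.907 Ω = 4.907∠89.9° Ω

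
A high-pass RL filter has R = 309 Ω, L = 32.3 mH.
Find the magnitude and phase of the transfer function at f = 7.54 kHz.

Step 1 — Angular frequency: ω = 2π·7540 = 4.738e+04 rad/s.
Step 2 — Transfer function: H(jω) = jωL/(R + jωL).
Step 3 — Numerator jωL = j·1530; denominator R + jωL = 309 + j1530.
Step 4 — H = 0.9608 + j0.194.
Step 5 — Magnitude: |H| = 0.9802 (-0.2 dB); phase: φ = 11.4°.

|H| = 0.9802 (-0.2 dB), φ = 11.4°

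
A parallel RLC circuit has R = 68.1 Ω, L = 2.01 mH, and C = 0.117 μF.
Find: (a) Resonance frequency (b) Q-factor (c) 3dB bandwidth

Step 1 — Resonance: ω₀ = 1/√(LC) = 1/√(0.00201·1.17e-07) = 6.521e+04 rad/s.
Step 2 — f₀ = ω₀/(2π) = 1.038e+04 Hz.
Step 3 — Parallel Q: Q = R/(ω₀L) = 68.1/(6.521e+04·0.00201) = 0.5196.
Step 4 — Bandwidth: Δω = ω₀/Q = 1.255e+05 rad/s; BW = Δω/(2π) = 1.998e+04 Hz.

(a) f₀ = 1.038e+04 Hz  (b) Q = 0.5196  (c) BW = 1.998e+04 Hz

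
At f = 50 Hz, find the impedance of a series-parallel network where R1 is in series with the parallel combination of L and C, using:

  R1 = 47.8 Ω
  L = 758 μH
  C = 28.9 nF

Step 1 — Angular frequency: ω = 2π·f = 2π·50 = 314.2 rad/s.
Step 2 — Component impedances:
  R1: Z = R = 47.8 Ω
  L: Z = jωL = j·314.2·0.000758 = 0 + j0.2381 Ω
  C: Z = 1/(jωC) = -j/(ω·C) = 0 - j1.101e+05 Ω
Step 3 — Parallel branch: L || C = 1/(1/L + 1/C) = 0 + j0.2381 Ω.
Step 4 — Series with R1: Z_total = R1 + (L || C) = 47.8 + j0.2381 Ω = 47.8∠0.3° Ω.

Z = 47.8 + j0.2381 Ω = 47.8∠0.3° Ω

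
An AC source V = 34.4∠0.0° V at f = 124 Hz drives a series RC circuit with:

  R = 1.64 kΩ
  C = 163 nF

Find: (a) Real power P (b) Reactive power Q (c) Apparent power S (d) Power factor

Step 1 — Angular frequency: ω = 2π·f = 2π·124 = 779.1 rad/s.
Step 2 — Component impedances:
  R: Z = R = 1640 Ω
  C: Z = 1/(jωC) = -j/(ω·C) = 0 - j7874 Ω
Step 3 — Series combination: Z_total = R + C = 1640 - j7874 Ω = 8043∠-78.2° Ω.
Step 4 — Source phasor: V = 34.4∠0.0° V = 34.4 V.
Step 5 — Current: I = V / Z = 0.000872 + j0.004187 A = 0.004277∠78.2° A.
Step 6 — Complex power: S = V·I* = 0.03 - j0.144 VA.
Step 7 — Real power: P = Re(S) = 0.03 W.
Step 8 — Reactive power: Q = Im(S) = -0.144 VAR.
Step 9 — Apparent power: |S| = 0.1471 VA.
Step 10 — Power factor: PF = P/|S| = 0.2039 (leading).

(a) P = 0.03 W  (b) Q = -0.144 VAR  (c) S = 0.1471 VA  (d) PF = 0.2039 (leading)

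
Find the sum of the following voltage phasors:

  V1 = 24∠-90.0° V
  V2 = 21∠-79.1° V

Step 1 — Convert each phasor to rectangular form:
  V1 = 24·(cos(-90.0°) + j·sin(-90.0°)) = 0 - j24 V
  V2 = 21·(cos(-79.1°) + j·sin(-79.1°)) = 3.971 - j20.62 V
Step 2 — Sum components: V_total = 3.971 - j44.62 V.
Step 3 — Convert to polar: |V_total| = 44.8 V, ∠V_total = -84.9°.

V_total = 44.8∠-84.9° V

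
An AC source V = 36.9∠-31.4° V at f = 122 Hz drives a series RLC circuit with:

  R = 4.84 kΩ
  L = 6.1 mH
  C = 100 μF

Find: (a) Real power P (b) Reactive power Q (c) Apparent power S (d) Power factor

Step 1 — Angular frequency: ω = 2π·f = 2π·122 = 766.5 rad/s.
Step 2 — Component impedances:
  R: Z = R = 4840 Ω
  L: Z = jωL = j·766.5·0.0061 = 0 + j4.676 Ω
  C: Z = 1/(jωC) = -j/(ω·C) = 0 - j13.05 Ω
Step 3 — Series combination: Z_total = R + L + C = 4840 - j8.37 Ω = 4840∠-0.1° Ω.
Step 4 — Source phasor: V = 36.9∠-31.4° V = 31.5 - j19.23 V.
Step 5 — Current: I = V / Z = 0.006514 - j0.003961 A = 0.007624∠-31.3° A.
Step 6 — Complex power: S = V·I* = 0.2813 - j0.0004865 VA.
Step 7 — Real power: P = Re(S) = 0.2813 W.
Step 8 — Reactive power: Q = Im(S) = -0.0004865 VAR.
Step 9 — Apparent power: |S| = 0.2813 VA.
Step 10 — Power factor: PF = P/|S| = 1 (leading).

(a) P = 0.2813 W  (b) Q = -0.0004865 VAR  (c) S = 0.2813 VA  (d) PF = 1 (leading)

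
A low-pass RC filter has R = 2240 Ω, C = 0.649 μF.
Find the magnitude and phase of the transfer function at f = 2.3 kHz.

Step 1 — Angular frequency: ω = 2π·2300 = 1.445e+04 rad/s.
Step 2 — Transfer function: H(jω) = 1/(1 + jωRC).
Step 3 — Denominator: 1 + jωRC = 1 + j·1.445e+04·2240·6.49e-07 = 1 + j21.01.
Step 4 — H = 0.002261 - j0.04749.
Step 5 — Magnitude: |H| = 0.04755 (-26.5 dB); phase: φ = -87.3°.

|H| = 0.04755 (-26.5 dB), φ = -87.3°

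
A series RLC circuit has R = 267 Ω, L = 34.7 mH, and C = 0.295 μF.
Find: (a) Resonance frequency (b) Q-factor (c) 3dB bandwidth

Step 1 — Resonance condition Im(Z)=0 gives ω₀ = 1/√(LC).
Step 2 — ω₀ = 1/√(0.0347·2.95e-07) = 9884 rad/s.
Step 3 — f₀ = ω₀/(2π) = 1573 Hz.
Step 4 — Series Q: Q = ω₀L/R = 9884·0.0347/267 = 1.285.
Step 5 — 3dB bandwidth: Δω = ω₀/Q = 7695 rad/s; BW = Δω/(2π) = 1225 Hz.

(a) f₀ = 1573 Hz  (b) Q = 1.285  (c) BW = 1225 Hz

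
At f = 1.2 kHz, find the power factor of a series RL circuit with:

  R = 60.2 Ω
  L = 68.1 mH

Step 1 — Angular frequency: ω = 2π·f = 2π·1200 = 7540 rad/s.
Step 2 — Component impedances:
  R: Z = R = 60.2 Ω
  L: Z = jωL = j·7540·0.0681 = 0 + j513.5 Ω
Step 3 — Series combination: Z_total = R + L = 60.2 + j513.5 Ω = 517∠83.3° Ω.
Step 4 — Power factor: PF = cos(φ) = Re(Z)/|Z| = 60.2/517 = 0.1164.
Step 5 — Type: Im(Z) = 513.5 ⇒ lagging (phase φ = 83.3°).

PF = 0.1164 (lagging, φ = 83.3°)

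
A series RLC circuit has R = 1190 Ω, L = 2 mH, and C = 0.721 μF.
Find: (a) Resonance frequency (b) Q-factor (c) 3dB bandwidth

Step 1 — Resonance: ω₀ = 1/√(LC) = 1/√(0.002·7.21e-07) = 2.633e+04 rad/s.
Step 2 — f₀ = ω₀/(2π) = 4191 Hz.
Step 3 — Series Q: Q = ω₀L/R = 2.633e+04·0.002/1190 = 0.04426.
Step 4 — Bandwidth: Δω = ω₀/Q = 5.95e+05 rad/s; BW = Δω/(2π) = 9.47e+04 Hz.

(a) f₀ = 4191 Hz  (b) Q = 0.04426  (c) BW = 9.47e+04 Hz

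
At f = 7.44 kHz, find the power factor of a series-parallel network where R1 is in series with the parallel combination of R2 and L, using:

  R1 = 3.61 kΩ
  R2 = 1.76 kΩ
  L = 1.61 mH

Step 1 — Angular frequency: ω = 2π·f = 2π·7440 = 4.675e+04 rad/s.
Step 2 — Component impedances:
  R1: Z = R = 3610 Ω
  R2: Z = R = 1760 Ω
  L: Z = jωL = j·4.675e+04·0.00161 = 0 + j75.26 Ω
Step 3 — Parallel branch: R2 || L = 1/(1/R2 + 1/L) = 3.213 + j75.13 Ω.
Step 4 — Series with R1: Z_total = R1 + (R2 || L) = 3613 + j75.13 Ω = 3614∠1.2° Ω.
Step 5 — Power factor: PF = cos(φ) = Re(Z)/|Z| = 3613.2/3614 = 0.9998.
Step 6 — Type: Im(Z) = 75.13 ⇒ lagging (phase φ = 1.2°).

PF = 0.9998 (lagging, φ = 1.2°)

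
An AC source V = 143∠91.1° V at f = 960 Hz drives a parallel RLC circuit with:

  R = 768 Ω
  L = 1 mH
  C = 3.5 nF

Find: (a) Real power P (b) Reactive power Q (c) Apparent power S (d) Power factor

Step 1 — Angular frequency: ω = 2π·f = 2π·960 = 6032 rad/s.
Step 2 — Component impedances:
  R: Z = R = 768 Ω
  L: Z = jωL = j·6032·0.001 = 0 + j6.032 Ω
  C: Z = 1/(jωC) = -j/(ω·C) = 0 - j4.737e+04 Ω
Step 3 — Parallel combination: 1/Z_total = 1/R + 1/L + 1/C; Z_total = 0.04738 + j6.032 Ω = 6.032∠89.5° Ω.
Step 4 — Source phasor: V = 143∠91.1° V = -2.745 + j143 V.
Step 5 — Current: I = V / Z = 23.7 + j0.6412 A = 23.71∠1.6° A.
Step 6 — Complex power: S = V·I* = 26.63 + j3390 VA.
Step 7 — Real power: P = Re(S) = 26.63 W.
Step 8 — Reactive power: Q = Im(S) = 3390 VAR.
Step 9 — Apparent power: |S| = 3390 VA.
Step 10 — Power factor: PF = P/|S| = 0.007855 (lagging).

(a) P = 26.63 W  (b) Q = 3390 VAR  (c) S = 3390 VA  (d) PF = 0.007855 (lagging)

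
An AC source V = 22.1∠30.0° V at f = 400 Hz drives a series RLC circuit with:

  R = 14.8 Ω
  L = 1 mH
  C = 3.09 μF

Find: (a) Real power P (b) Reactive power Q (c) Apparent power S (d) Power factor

Step 1 — Angular frequency: ω = 2π·f = 2π·400 = 2513 rad/s.
Step 2 — Component impedances:
  R: Z = R = 14.8 Ω
  L: Z = jωL = j·2513·0.001 = 0 + j2.513 Ω
  C: Z = 1/(jωC) = -j/(ω·C) = 0 - j128.8 Ω
Step 3 — Series combination: Z_total = R + L + C = 14.8 - j126.3 Ω = 127.1∠-83.3° Ω.
Step 4 — Source phasor: V = 22.1∠30.0° V = 19.14 + j11.05 V.
Step 5 — Current: I = V / Z = -0.06881 + j0.1597 A = 0.1739∠113.3° A.
Step 6 — Complex power: S = V·I* = 0.4473 - j3.816 VA.
Step 7 — Real power: P = Re(S) = 0.4473 W.
Step 8 — Reactive power: Q = Im(S) = -3.816 VAR.
Step 9 — Apparent power: |S| = 3.842 VA.
Step 10 — Power factor: PF = P/|S| = 0.1164 (leading).

(a) P = 0.4473 W  (b) Q = -3.816 VAR  (c) S = 3.842 VA  (d) PF = 0.1164 (leading)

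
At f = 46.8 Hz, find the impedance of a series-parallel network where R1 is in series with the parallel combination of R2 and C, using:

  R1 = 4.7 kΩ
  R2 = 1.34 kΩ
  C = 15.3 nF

Step 1 — Angular frequency: ω = 2π·f = 2π·46.8 = 294.1 rad/s.
Step 2 — Component impedances:
  R1: Z = R = 4700 Ω
  R2: Z = R = 1340 Ω
  C: Z = 1/(jωC) = -j/(ω·C) = 0 - j2.223e+05 Ω
Step 3 — Parallel branch: R2 || C = 1/(1/R2 + 1/C) = 1340 - j8.078 Ω.
Step 4 — Series with R1: Z_total = R1 + (R2 || C) = 6040 - j8.078 Ω = 6040∠-0.1° Ω.

Z = 6040 - j8.078 Ω = 6040∠-0.1° Ω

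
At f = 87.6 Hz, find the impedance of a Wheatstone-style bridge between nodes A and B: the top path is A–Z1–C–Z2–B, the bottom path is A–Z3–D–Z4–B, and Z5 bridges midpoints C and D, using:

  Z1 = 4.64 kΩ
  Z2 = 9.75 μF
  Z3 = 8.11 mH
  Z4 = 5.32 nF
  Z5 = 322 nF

Step 1 — Angular frequency: ω = 2π·f = 2π·87.6 = 550.4 rad/s.
Step 2 — Component impedances:
  Z1: Z = R = 4640 Ω
  Z2: Z = 1/(jωC) = -j/(ω·C) = 0 - j186.3 Ω
  Z3: Z = jωL = j·550.4·0.00811 = 0 + j4.464 Ω
  Z4: Z = 1/(jωC) = -j/(ω·C) = 0 - j3.415e+05 Ω
  Z5: Z = 1/(jωC) = -j/(ω·C) = 0 - j5642 Ω
Step 3 — Bridge requires nodal analysis (the Z5 bridge couples midpoints C and D, so the two paths cannot be reduced to a simple series/parallel combination). Setting node B to ground and injecting 1 A at node A, the 3-node admittance system at A, C, D solves to V_A = Z_AB = 2727 - j2467 Ω = 3677∠-42.1° Ω.

Z = 2727 - j2467 Ω = 3677∠-42.1° Ω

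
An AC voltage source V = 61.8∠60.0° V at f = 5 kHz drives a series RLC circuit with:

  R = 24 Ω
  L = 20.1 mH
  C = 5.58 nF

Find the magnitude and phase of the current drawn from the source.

Step 1 — Angular frequency: ω = 2π·f = 2π·5000 = 3.142e+04 rad/s.
Step 2 — Component impedances:
  R: Z = R = 24 Ω
  L: Z = jωL = j·3.142e+04·0.0201 = 0 + j631.5 Ω
  C: Z = 1/(jωC) = -j/(ω·C) = 0 - j5704 Ω
Step 3 — Series combination: Z_total = R + L + C = 24 - j5073 Ω = 5073∠-89.7° Ω.
Step 4 — Source phasor: V = 61.8∠60.0° V = 30.9 + j53.52 V.
Step 5 — Ohm's law: I = V / Z_total = (30.9 + j53.52) / (24 - j5073) = -0.01052 + j0.006141 A.
Step 6 — Convert to polar: |I| = 0.01218 A, ∠I = 149.7°.

I = 0.01218∠149.7° A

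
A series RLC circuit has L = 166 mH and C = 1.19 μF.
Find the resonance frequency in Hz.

Step 1 — Resonance condition Im(Z)=0 gives ω₀ = 1/√(LC).
Step 2 — ω₀ = 1/√(0.166·1.19e-06) = 2250 rad/s.
Step 3 — f₀ = ω₀/(2π) = 358.1 Hz.

f₀ = 358.1 Hz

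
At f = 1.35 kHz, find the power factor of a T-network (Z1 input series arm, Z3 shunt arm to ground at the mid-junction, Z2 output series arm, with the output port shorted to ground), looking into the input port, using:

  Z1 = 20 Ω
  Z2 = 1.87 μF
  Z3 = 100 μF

Step 1 — Angular frequency: ω = 2π·f = 2π·1350 = 8482 rad/s.
Step 2 — Component impedances:
  Z1: Z = R = 20 Ω
  Z2: Z = 1/(jωC) = -j/(ω·C) = 0 - j63.04 Ω
  Z3: Z = 1/(jωC) = -j/(ω·C) = 0 - j1.179 Ω
Step 3 — With the output port shorted to ground, the output series arm Z2 runs from the junction to ground; the shunt arm Z3 also runs from the junction to ground. They appear in parallel: Z3 || Z2 = 0 - j1.157 Ω.
Step 4 — Series with input arm Z1: Z_in = Z1 + (Z3 || Z2) = 20 - j1.157 Ω = 20.03∠-3.3° Ω.
Step 5 — Power factor: PF = cos(φ) = Re(Z)/|Z| = 20/20.0335 = 0.9983.
Step 6 — Type: Im(Z) = -1.157 ⇒ leading (phase φ = -3.3°).

PF = 0.9983 (leading, φ = -3.3°)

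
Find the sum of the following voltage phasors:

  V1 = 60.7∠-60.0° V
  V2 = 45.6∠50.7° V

Step 1 — Convert each phasor to rectangular form:
  V1 = 60.7·(cos(-60.0°) + j·sin(-60.0°)) = 30.35 - j52.57 V
  V2 = 45.6·(cos(50.7°) + j·sin(50.7°)) = 28.88 + j35.29 V
Step 2 — Sum components: V_total = 59.23 - j17.28 V.
Step 3 — Convert to polar: |V_total| = 61.7 V, ∠V_total = -16.3°.

V_total = 61.7∠-16.3° V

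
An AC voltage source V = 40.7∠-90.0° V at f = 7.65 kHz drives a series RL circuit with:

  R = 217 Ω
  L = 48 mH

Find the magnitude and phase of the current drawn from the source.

Step 1 — Angular frequency: ω = 2π·f = 2π·7650 = 4.807e+04 rad/s.
Step 2 — Component impedances:
  R: Z = R = 217 Ω
  L: Z = jωL = j·4.807e+04·0.048 = 0 + j2307 Ω
Step 3 — Series combination: Z_total = R + L = 217 + j2307 Ω = 2317∠84.6° Ω.
Step 4 — Source phasor: V = 40.7∠-90.0° V = 0 - j40.7 V.
Step 5 — Ohm's law: I = V / Z_total = (0 - j40.7) / (217 + j2307) = -0.01749 - j0.001645 A.
Step 6 — Convert to polar: |I| = 0.01756 A, ∠I = -174.6°.

I = 0.01756∠-174.6° A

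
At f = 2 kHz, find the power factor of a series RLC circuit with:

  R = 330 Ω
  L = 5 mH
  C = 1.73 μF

Step 1 — Angular frequency: ω = 2π·f = 2π·2000 = 1.257e+04 rad/s.
Step 2 — Component impedances:
  R: Z = R = 330 Ω
  L: Z = jωL = j·1.257e+04·0.005 = 0 + j62.83 Ω
  C: Z = 1/(jωC) = -j/(ω·C) = 0 - j46 Ω
Step 3 — Series combination: Z_total = R + L + C = 330 + j16.83 Ω = 330.4∠2.9° Ω.
Step 4 — Power factor: PF = cos(φ) = Re(Z)/|Z| = 330/330.43 = 0.9987.
Step 5 — Type: Im(Z) = 16.83 ⇒ lagging (phase φ = 2.9°).

PF = 0.9987 (lagging, φ = 2.9°)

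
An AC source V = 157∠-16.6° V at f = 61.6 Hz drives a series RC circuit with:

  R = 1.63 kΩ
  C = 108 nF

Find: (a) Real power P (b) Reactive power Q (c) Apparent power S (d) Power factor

Step 1 — Angular frequency: ω = 2π·f = 2π·61.6 = 387 rad/s.
Step 2 — Component impedances:
  R: Z = R = 1630 Ω
  C: Z = 1/(jωC) = -j/(ω·C) = 0 - j2.392e+04 Ω
Step 3 — Series combination: Z_total = R + C = 1630 - j2.392e+04 Ω = 2.398e+04∠-86.1° Ω.
Step 4 — Source phasor: V = 157∠-16.6° V = 150.5 - j44.85 V.
Step 5 — Current: I = V / Z = 0.002293 + j0.006133 A = 0.006548∠69.5° A.
Step 6 — Complex power: S = V·I* = 0.06988 - j1.026 VA.
Step 7 — Real power: P = Re(S) = 0.06988 W.
Step 8 — Reactive power: Q = Im(S) = -1.026 VAR.
Step 9 — Apparent power: |S| = 1.028 VA.
Step 10 — Power factor: PF = P/|S| = 0.06798 (leading).

(a) P = 0.06988 W  (b) Q = -1.026 VAR  (c) S = 1.028 VA  (d) PF = 0.06798 (leading)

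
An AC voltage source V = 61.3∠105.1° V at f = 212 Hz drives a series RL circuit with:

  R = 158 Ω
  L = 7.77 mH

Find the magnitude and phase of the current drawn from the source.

Step 1 — Angular frequency: ω = 2π·f = 2π·212 = 1332 rad/s.
Step 2 — Component impedances:
  R: Z = R = 158 Ω
  L: Z = jωL = j·1332·0.00777 = 0 + j10.35 Ω
Step 3 — Series combination: Z_total = R + L = 158 + j10.35 Ω = 158.3∠3.7° Ω.
Step 4 — Source phasor: V = 61.3∠105.1° V = -15.97 + j59.18 V.
Step 5 — Ohm's law: I = V / Z_total = (-15.97 + j59.18) / (158 + j10.35) = -0.07621 + j0.3796 A.
Step 6 — Convert to polar: |I| = 0.3871 A, ∠I = 101.4°.

I = 0.3871∠101.4° A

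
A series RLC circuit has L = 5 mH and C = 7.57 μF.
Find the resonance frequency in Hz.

Step 1 — Resonance condition Im(Z)=0 gives ω₀ = 1/√(LC).
Step 2 — ω₀ = 1/√(0.005·7.57e-06) = 5140 rad/s.
Step 3 — f₀ = ω₀/(2π) = 818.1 Hz.

f₀ = 818.1 Hz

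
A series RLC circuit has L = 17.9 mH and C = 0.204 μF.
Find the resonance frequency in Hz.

Step 1 — Resonance condition Im(Z)=0 gives ω₀ = 1/√(LC).
Step 2 — ω₀ = 1/√(0.0179·2.04e-07) = 1.655e+04 rad/s.
Step 3 — f₀ = ω₀/(2π) = 2634 Hz.

f₀ = 2634 Hz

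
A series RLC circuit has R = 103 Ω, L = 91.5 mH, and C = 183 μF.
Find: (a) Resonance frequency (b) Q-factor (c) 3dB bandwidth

Step 1 — Resonance: ω₀ = 1/√(LC) = 1/√(0.0915·0.000183) = 244.4 rad/s.
Step 2 — f₀ = ω₀/(2π) = 38.89 Hz.
Step 3 — Series Q: Q = ω₀L/R = 244.4·0.0915/103 = 0.2171.
Step 4 — Bandwidth: Δω = ω₀/Q = 1126 rad/s; BW = Δω/(2π) = 179.2 Hz.

(a) f₀ = 38.89 Hz  (b) Q = 0.2171  (c) BW = 179.2 Hz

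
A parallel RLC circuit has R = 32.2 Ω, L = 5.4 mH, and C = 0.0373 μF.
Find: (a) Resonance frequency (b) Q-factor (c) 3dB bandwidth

Step 1 — Resonance: ω₀ = 1/√(LC) = 1/√(0.0054·3.73e-08) = 7.046e+04 rad/s.
Step 2 — f₀ = ω₀/(2π) = 1.121e+04 Hz.
Step 3 — Parallel Q: Q = R/(ω₀L) = 32.2/(7.046e+04·0.0054) = 0.08463.
Step 4 — Bandwidth: Δω = ω₀/Q = 8.326e+05 rad/s; BW = Δω/(2π) = 1.325e+05 Hz.

(a) f₀ = 1.121e+04 Hz  (b) Q = 0.08463  (c) BW = 1.325e+05 Hz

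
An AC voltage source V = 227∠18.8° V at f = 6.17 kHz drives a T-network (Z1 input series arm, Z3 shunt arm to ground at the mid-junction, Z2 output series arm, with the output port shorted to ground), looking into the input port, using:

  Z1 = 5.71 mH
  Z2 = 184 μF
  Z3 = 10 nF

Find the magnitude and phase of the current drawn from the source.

Step 1 — Angular frequency: ω = 2π·f = 2π·6170 = 3.877e+04 rad/s.
Step 2 — Component impedances:
  Z1: Z = jωL = j·3.877e+04·0.00571 = 0 + j221.4 Ω
  Z2: Z = 1/(jωC) = -j/(ω·C) = 0 - j0.1402 Ω
  Z3: Z = 1/(jωC) = -j/(ω·C) = 0 - j2579 Ω
Step 3 — With the output port shorted to ground, the output series arm Z2 runs from the junction to ground; the shunt arm Z3 also runs from the junction to ground. They appear in parallel: Z3 || Z2 = 0 - j0.1402 Ω.
Step 4 — Series with input arm Z1: Z_in = Z1 + (Z3 || Z2) = 0 + j221.2 Ω = 221.2∠90.0° Ω.
Step 5 — Source phasor: V = 227∠18.8° V = 214.9 + j73.15 V.
Step 6 — Ohm's law: I = V / Z_total = (214.9 + j73.15) / (0 + j221.2) = 0.3307 - j0.9714 A.
Step 7 — Convert to polar: |I| = 1.026 A, ∠I = -71.2°.

I = 1.026∠-71.2° A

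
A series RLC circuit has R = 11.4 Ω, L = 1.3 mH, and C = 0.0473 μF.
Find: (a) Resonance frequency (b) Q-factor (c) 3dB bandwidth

Step 1 — Resonance condition Im(Z)=0 gives ω₀ = 1/√(LC).
Step 2 — ω₀ = 1/√(0.0013·4.73e-08) = 1.275e+05 rad/s.
Step 3 — f₀ = ω₀/(2π) = 2.03e+04 Hz.
Step 4 — Series Q: Q = ω₀L/R = 1.275e+05·0.0013/11.4 = 14.54.
Step 5 — 3dB bandwidth: Δω = ω₀/Q = 8769 rad/s; BW = Δω/(2π) = 1396 Hz.

(a) f₀ = 2.03e+04 Hz  (b) Q = 14.54  (c) BW = 1396 Hz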